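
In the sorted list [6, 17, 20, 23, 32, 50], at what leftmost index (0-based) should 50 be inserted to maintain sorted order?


List is sorted: [6, 17, 20, 23, 32, 50]
We need the leftmost position where 50 can be inserted, i.e. the first index whose element is >= 50 (or the end of the list if none is).
Binary search with low=0, high=6 (0-based indices):
  low=0, high=6, mid=3: a[3]=23 < 50, so low = 4
  low=4, high=6, mid=5: a[5]=50 >= 50, so high = 5
  low=4, high=5, mid=4: a[4]=32 < 50, so low = 5
Now low = high = 5, so the insertion index is 5.
Final answer: 5


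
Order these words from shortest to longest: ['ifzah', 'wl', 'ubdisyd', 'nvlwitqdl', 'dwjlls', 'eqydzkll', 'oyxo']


Compute lengths:
  'ifzah' has length 5
  'wl' has length 2
  'ubdisyd' has length 7
  'nvlwitqdl' has length 9
  'dwjlls' has length 6
  'eqydzkll' has length 8
  'oyxo' has length 4
Lengths in increasing order: 2 < 4 < 5 < 6 < 7 < 8 < 9
Listing the words in that order gives the answer.
Final answer: ['wl', 'oyxo', 'ifzah', 'dwjlls', 'ubdisyd', 'eqydzkll', 'nvlwitqdl']


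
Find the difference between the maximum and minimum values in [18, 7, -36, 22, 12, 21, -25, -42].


Maximum value: 22
Minimum value: -42
Range = 22 - (-42) = 64
Final answer: 64


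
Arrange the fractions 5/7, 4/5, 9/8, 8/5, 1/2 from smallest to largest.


Convert to decimal for comparison:
  5/7 = 0.7143
  4/5 = 0.8
  9/8 = 1.125
  8/5 = 1.6
  1/2 = 0.5
Decimals in increasing order: 0.5 < 0.7143 < 0.8 < 1.125 < 1.6
Writing each back as its fraction gives the sorted order.
Final answer: 1/2, 5/7, 4/5, 9/8, 8/5


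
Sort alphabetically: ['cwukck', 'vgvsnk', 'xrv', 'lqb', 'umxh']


Compare strings character by character (the first differing letter decides):
  'cwukck' < 'lqb' since 'c' < 'l' at position 1
  'lqb' < 'umxh' since 'l' < 'u' at position 1
  'umxh' < 'vgvsnk' since 'u' < 'v' at position 1
  'vgvsnk' < 'xrv' since 'v' < 'x' at position 1
Chaining these comparisons gives the alphabetical order.
Final answer: ['cwukck', 'lqb', 'umxh', 'vgvsnk', 'xrv']


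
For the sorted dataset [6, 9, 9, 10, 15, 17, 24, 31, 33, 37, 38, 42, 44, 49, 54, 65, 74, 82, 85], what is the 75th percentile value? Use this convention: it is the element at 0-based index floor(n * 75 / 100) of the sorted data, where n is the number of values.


The dataset has n = 19 elements.
Index = floor(19 * 75 / 100) = floor(1425 / 100) = floor(14.25) = 14
Counting from index 0 in the sorted data, the element at index 14 is 54.
Final answer: 54


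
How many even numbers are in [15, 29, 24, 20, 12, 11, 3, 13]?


Check each element:
  15 is odd
  29 is odd
  24 is even
  20 is even
  12 is even
  11 is odd
  3 is odd
  13 is odd
Evens: [24, 20, 12]
Count of evens = 3
Final answer: 3


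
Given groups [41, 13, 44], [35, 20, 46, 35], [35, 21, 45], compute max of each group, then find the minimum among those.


Find max of each group:
  Group 1: [41, 13, 44] -> max = 44
  Group 2: [35, 20, 46, 35] -> max = 46
  Group 3: [35, 21, 45] -> max = 45
Maxes: [44, 46, 45]
Minimum of maxes = 44
Final answer: 44


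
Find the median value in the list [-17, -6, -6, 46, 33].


First, sort the list: [-17, -6, -6, 33, 46]
The list has 5 elements (odd count).
The middle index is 2 (0-based), and the element there is -6.
Final answer: -6


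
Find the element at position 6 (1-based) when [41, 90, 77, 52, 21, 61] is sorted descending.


Sort descending: [90, 77, 61, 52, 41, 21]
The 6th element (1-indexed) is at index 5.
Value = 21
Final answer: 21


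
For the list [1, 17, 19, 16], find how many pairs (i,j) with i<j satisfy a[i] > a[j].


For each element, count the later elements that are smaller than it:
  1 (index 0): smaller elements after it = [] -> 0
  17 (index 1): smaller elements after it = [16] -> 1
  19 (index 2): smaller elements after it = [16] -> 1
Total inversions = 0 + 1 + 1 = 2
Final answer: 2


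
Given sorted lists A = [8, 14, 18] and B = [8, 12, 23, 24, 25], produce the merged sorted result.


List A: [8, 14, 18]
List B: [8, 12, 23, 24, 25]
Repeatedly compare the front elements and take the smaller:
  8 vs 8 -> take 8
  14 vs 8 -> take 8
  14 vs 12 -> take 12
  14 vs 23 -> take 14
  18 vs 23 -> take 18
  A is exhausted; append the rest of B: [23, 24, 25]
Final answer: [8, 8, 12, 14, 18, 23, 24, 25]


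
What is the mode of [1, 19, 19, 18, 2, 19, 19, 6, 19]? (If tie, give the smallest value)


Count the frequency of each value:
  1 appears 1 time(s)
  2 appears 1 time(s)
  6 appears 1 time(s)
  18 appears 1 time(s)
  19 appears 5 time(s)
Maximum frequency is 5.
Only 19 reaches that frequency, so it is the mode.
Final answer: 19


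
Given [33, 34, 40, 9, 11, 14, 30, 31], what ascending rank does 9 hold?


Sort ascending: [9, 11, 14, 30, 31, 33, 34, 40]
Find 9 in the sorted list.
9 is at position 1 (1-indexed).
Final answer: 1


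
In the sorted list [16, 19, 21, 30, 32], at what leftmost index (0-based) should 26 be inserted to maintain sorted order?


List is sorted: [16, 19, 21, 30, 32]
We need the leftmost position where 26 can be inserted, i.e. the first index whose element is >= 26 (or the end of the list if none is).
Binary search with low=0, high=5 (0-based indices):
  low=0, high=5, mid=2: a[2]=21 < 26, so low = 3
  low=3, high=5, mid=4: a[4]=32 >= 26, so high = 4
  low=3, high=4, mid=3: a[3]=30 >= 26, so high = 3
Now low = high = 3, so the insertion index is 3.
Final answer: 3


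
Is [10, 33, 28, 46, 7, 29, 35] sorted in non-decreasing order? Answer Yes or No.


Check consecutive pairs:
  10 <= 33? True
  33 <= 28? False
  28 <= 46? True
  46 <= 7? False
  7 <= 29? True
  29 <= 35? True
2 consecutive pair(s) are out of order, so the list is not sorted.
Final answer: No


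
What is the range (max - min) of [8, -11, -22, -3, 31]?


Maximum value: 31
Minimum value: -22
Range = 31 - (-22) = 53
Final answer: 53


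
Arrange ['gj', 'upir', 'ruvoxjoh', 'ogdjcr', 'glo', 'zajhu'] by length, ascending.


Compute lengths:
  'gj' has length 2
  'upir' has length 4
  'ruvoxjoh' has length 8
  'ogdjcr' has length 6
  'glo' has length 3
  'zajhu' has length 5
Lengths in increasing order: 2 < 3 < 4 < 5 < 6 < 8
Listing the words in that order gives the answer.
Final answer: ['gj', 'glo', 'upir', 'zajhu', 'ogdjcr', 'ruvoxjoh']


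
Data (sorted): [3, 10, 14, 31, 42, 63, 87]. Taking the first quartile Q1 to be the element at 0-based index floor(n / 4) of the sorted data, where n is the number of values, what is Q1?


The list has n = 7 elements.
Q1 index = floor(7 / 4) = floor(1.75) = 1
Counting from index 0 in the sorted data, the element at index 1 is 10.
Final answer: 10


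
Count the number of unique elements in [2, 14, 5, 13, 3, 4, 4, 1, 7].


List all unique values:
Distinct values: [1, 2, 3, 4, 5, 7, 13, 14]
Count = 8
Final answer: 8


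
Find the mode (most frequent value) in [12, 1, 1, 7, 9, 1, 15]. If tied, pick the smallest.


Count the frequency of each value:
  1 appears 3 time(s)
  7 appears 1 time(s)
  9 appears 1 time(s)
  12 appears 1 time(s)
  15 appears 1 time(s)
Maximum frequency is 3.
Only 1 reaches that frequency, so it is the mode.
Final answer: 1


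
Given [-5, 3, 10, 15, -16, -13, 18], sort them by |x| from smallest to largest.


Compute absolute values:
  |-5| = 5
  |3| = 3
  |10| = 10
  |15| = 15
  |-16| = 16
  |-13| = 13
  |18| = 18
Absolute values in increasing order: 3 < 5 < 10 < 13 < 15 < 16 < 18
Listing the original numbers in that order gives the answer.
Final answer: [3, -5, 10, -13, 15, -16, 18]


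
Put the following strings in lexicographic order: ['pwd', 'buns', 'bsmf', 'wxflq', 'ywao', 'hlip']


Compare strings character by character (the first differing letter decides):
  'bsmf' < 'buns' since 's' < 'u' at position 2
  'buns' < 'hlip' since 'b' < 'h' at position 1
  'hlip' < 'pwd' since 'h' < 'p' at position 1
  'pwd' < 'wxflq' since 'p' < 'w' at position 1
  'wxflq' < 'ywao' since 'w' < 'y' at position 1
Chaining these comparisons gives the alphabetical order.
Final answer: ['bsmf', 'buns', 'hlip', 'pwd', 'wxflq', 'ywao']


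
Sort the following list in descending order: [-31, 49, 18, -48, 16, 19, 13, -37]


Original list: [-31, 49, 18, -48, 16, 19, 13, -37]
Repeatedly take the largest remaining element:
  Remaining [-31, 49, 18, -48, 16, 19, 13, -37] -> largest is 49
  Remaining [-31, 18, -48, 16, 19, 13, -37] -> largest is 19
  Remaining [-31, 18, -48, 16, 13, -37] -> largest is 18
  Remaining [-31, -48, 16, 13, -37] -> largest is 16
  Remaining [-31, -48, 13, -37] -> largest is 13
  Remaining [-31, -48, -37] -> largest is -31
  Remaining [-48, -37] -> largest is -37
  Remaining [-48] -> largest is -48
Collecting the picks in order gives the descending list.
Final answer: [49, 19, 18, 16, 13, -31, -37, -48]


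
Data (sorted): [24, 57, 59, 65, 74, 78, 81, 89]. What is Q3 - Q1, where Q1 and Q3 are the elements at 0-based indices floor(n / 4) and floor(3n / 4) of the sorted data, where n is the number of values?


The data has n = 8 elements.
Q1 index = floor(8 / 4) = floor(2) = 2; Q3 index = floor(3 * 8 / 4) = floor(6) = 6
Q1 = element at index 2 = 59
Q3 = element at index 6 = 81
IQR = 81 - 59 = 22
Final answer: 22


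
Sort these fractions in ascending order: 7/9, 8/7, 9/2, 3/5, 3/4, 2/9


Convert to decimal for comparison:
  7/9 = 0.7778
  8/7 = 1.1429
  9/2 = 4.5
  3/5 = 0.6
  3/4 = 0.75
  2/9 = 0.2222
Decimals in increasing order: 0.2222 < 0.6 < 0.75 < 0.7778 < 1.1429 < 4.5
Writing each back as its fraction gives the sorted order.
Final answer: 2/9, 3/5, 3/4, 7/9, 8/7, 9/2


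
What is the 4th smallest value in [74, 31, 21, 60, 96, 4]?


Sort ascending: [4, 21, 31, 60, 74, 96]
The 4th element (1-indexed) is at index 3.
Value = 60
Final answer: 60


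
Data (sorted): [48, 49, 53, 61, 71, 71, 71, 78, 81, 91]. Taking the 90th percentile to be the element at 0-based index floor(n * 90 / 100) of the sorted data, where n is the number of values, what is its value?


The dataset has n = 10 elements.
Index = floor(10 * 90 / 100) = floor(900 / 100) = floor(9) = 9
Counting from index 0 in the sorted data, the element at index 9 is 91.
Final answer: 91


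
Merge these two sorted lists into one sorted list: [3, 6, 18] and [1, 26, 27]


List A: [3, 6, 18]
List B: [1, 26, 27]
Repeatedly compare the front elements and take the smaller:
  3 vs 1 -> take 1
  3 vs 26 -> take 3
  6 vs 26 -> take 6
  18 vs 26 -> take 18
  A is exhausted; append the rest of B: [26, 27]
Final answer: [1, 3, 6, 18, 26, 27]


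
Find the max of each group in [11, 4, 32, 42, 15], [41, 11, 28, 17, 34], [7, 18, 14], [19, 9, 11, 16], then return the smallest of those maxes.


Find max of each group:
  Group 1: [11, 4, 32, 42, 15] -> max = 42
  Group 2: [41, 11, 28, 17, 34] -> max = 41
  Group 3: [7, 18, 14] -> max = 18
  Group 4: [19, 9, 11, 16] -> max = 19
Maxes: [42, 41, 18, 19]
Minimum of maxes = 18
Final answer: 18


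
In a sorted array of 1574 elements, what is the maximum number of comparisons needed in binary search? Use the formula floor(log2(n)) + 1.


Binary search halves the search space each step.
Maximum comparisons = floor(log2(1574)) + 1
log2(1574) = 10.6202
floor(log2(1574)) = 10, so 10 + 1 = 11
Final answer: 11


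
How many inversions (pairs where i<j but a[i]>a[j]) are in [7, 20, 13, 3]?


For each element, count the later elements that are smaller than it:
  7 (index 0): smaller elements after it = [3] -> 1
  20 (index 1): smaller elements after it = [13, 3] -> 2
  13 (index 2): smaller elements after it = [3] -> 1
Total inversions = 1 + 2 + 1 = 4
Final answer: 4


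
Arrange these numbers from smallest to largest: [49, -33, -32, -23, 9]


Original list: [49, -33, -32, -23, 9]
Repeatedly take the smallest remaining element:
  Remaining [49, -33, -32, -23, 9] -> smallest is -33
  Remaining [49, -32, -23, 9] -> smallest is -32
  Remaining [49, -23, 9] -> smallest is -23
  Remaining [49, 9] -> smallest is 9
  Remaining [49] -> smallest is 49
Collecting the picks in order gives the sorted list.
Final answer: [-33, -32, -23, 9, 49]


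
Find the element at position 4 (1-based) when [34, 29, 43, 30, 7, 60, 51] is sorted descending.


Sort descending: [60, 51, 43, 34, 30, 29, 7]
The 4th element (1-indexed) is at index 3.
Value = 34
Final answer: 34


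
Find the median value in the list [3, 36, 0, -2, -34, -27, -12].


First, sort the list: [-34, -27, -12, -2, 0, 3, 36]
The list has 7 elements (odd count).
The middle index is 3 (0-based), and the element there is -2.
Final answer: -2


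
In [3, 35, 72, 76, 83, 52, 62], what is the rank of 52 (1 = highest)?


Sort descending: [83, 76, 72, 62, 52, 35, 3]
Find 52 in the sorted list.
52 is at position 5.
Final answer: 5


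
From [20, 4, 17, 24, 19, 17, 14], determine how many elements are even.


Check each element:
  20 is even
  4 is even
  17 is odd
  24 is even
  19 is odd
  17 is odd
  14 is even
Evens: [20, 4, 24, 14]
Count of evens = 4
Final answer: 4


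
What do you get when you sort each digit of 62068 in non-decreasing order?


The number 62068 has digits: 6, 2, 0, 6, 8
Sorted: 0, 2, 6, 6, 8
Joining the sorted digits gives the result.
Final answer: 02668


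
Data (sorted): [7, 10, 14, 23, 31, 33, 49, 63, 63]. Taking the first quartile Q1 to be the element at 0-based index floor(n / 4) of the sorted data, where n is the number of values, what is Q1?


The list has n = 9 elements.
Q1 index = floor(9 / 4) = floor(2.25) = 2
Counting from index 0 in the sorted data, the element at index 2 is 14.
Final answer: 14


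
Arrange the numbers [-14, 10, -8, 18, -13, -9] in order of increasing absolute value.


Compute absolute values:
  |-14| = 14
  |10| = 10
  |-8| = 8
  |18| = 18
  |-13| = 13
  |-9| = 9
Absolute values in increasing order: 8 < 9 < 10 < 13 < 14 < 18
Listing the original numbers in that order gives the answer.
Final answer: [-8, -9, 10, -13, -14, 18]


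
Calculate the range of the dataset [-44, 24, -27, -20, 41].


Maximum value: 41
Minimum value: -44
Range = 41 - (-44) = 85
Final answer: 85


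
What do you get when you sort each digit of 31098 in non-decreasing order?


The number 31098 has digits: 3, 1, 0, 9, 8
Sorted: 0, 1, 3, 8, 9
Joining the sorted digits gives the result.
Final answer: 01389


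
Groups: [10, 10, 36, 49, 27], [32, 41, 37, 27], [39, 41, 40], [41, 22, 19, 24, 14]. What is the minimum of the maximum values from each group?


Find max of each group:
  Group 1: [10, 10, 36, 49, 27] -> max = 49
  Group 2: [32, 41, 37, 27] -> max = 41
  Group 3: [39, 41, 40] -> max = 41
  Group 4: [41, 22, 19, 24, 14] -> max = 41
Maxes: [49, 41, 41, 41]
Minimum of maxes = 41
Final answer: 41


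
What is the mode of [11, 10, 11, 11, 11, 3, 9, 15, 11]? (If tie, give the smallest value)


Count the frequency of each value:
  3 appears 1 time(s)
  9 appears 1 time(s)
  10 appears 1 time(s)
  11 appears 5 time(s)
  15 appears 1 time(s)
Maximum frequency is 5.
Only 11 reaches that frequency, so it is the mode.
Final answer: 11


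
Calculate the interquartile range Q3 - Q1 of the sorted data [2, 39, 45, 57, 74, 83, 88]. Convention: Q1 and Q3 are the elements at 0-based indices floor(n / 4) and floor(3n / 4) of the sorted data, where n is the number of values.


The data has n = 7 elements.
Q1 index = floor(7 / 4) = floor(1.75) = 1; Q3 index = floor(3 * 7 / 4) = floor(5.25) = 5
Q1 = element at index 1 = 39
Q3 = element at index 5 = 83
IQR = 83 - 39 = 44
Final answer: 44


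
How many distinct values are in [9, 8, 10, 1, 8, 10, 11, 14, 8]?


List all unique values:
Distinct values: [1, 8, 9, 10, 11, 14]
Count = 6
Final answer: 6


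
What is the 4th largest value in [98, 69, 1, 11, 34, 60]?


Sort descending: [98, 69, 60, 34, 11, 1]
The 4th element (1-indexed) is at index 3.
Value = 34
Final answer: 34


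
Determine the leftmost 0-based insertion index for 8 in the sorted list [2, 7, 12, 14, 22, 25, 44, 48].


List is sorted: [2, 7, 12, 14, 22, 25, 44, 48]
We need the leftmost position where 8 can be inserted, i.e. the first index whose element is >= 8 (or the end of the list if none is).
Binary search with low=0, high=8 (0-based indices):
  low=0, high=8, mid=4: a[4]=22 >= 8, so high = 4
  low=0, high=4, mid=2: a[2]=12 >= 8, so high = 2
  low=0, high=2, mid=1: a[1]=7 < 8, so low = 2
Now low = high = 2, so the insertion index is 2.
Final answer: 2


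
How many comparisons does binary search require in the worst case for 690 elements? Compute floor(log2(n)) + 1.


Binary search halves the search space each step.
Maximum comparisons = floor(log2(690)) + 1
log2(690) = 9.4305
floor(log2(690)) = 9, so 9 + 1 = 10
Final answer: 10


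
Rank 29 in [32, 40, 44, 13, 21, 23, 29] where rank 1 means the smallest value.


Sort ascending: [13, 21, 23, 29, 32, 40, 44]
Find 29 in the sorted list.
29 is at position 4 (1-indexed).
Final answer: 4


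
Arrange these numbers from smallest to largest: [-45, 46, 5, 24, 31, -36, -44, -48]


Original list: [-45, 46, 5, 24, 31, -36, -44, -48]
Repeatedly take the smallest remaining element:
  Remaining [-45, 46, 5, 24, 31, -36, -44, -48] -> smallest is -48
  Remaining [-45, 46, 5, 24, 31, -36, -44] -> smallest is -45
  Remaining [46, 5, 24, 31, -36, -44] -> smallest is -44
  Remaining [46, 5, 24, 31, -36] -> smallest is -36
  Remaining [46, 5, 24, 31] -> smallest is 5
  Remaining [46, 24, 31] -> smallest is 24
  Remaining [46, 31] -> smallest is 31
  Remaining [46] -> smallest is 46
Collecting the picks in order gives the sorted list.
Final answer: [-48, -45, -44, -36, 5, 24, 31, 46]


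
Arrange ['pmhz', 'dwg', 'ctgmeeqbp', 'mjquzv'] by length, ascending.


Compute lengths:
  'pmhz' has length 4
  'dwg' has length 3
  'ctgmeeqbp' has length 9
  'mjquzv' has length 6
Lengths in increasing order: 3 < 4 < 6 < 9
Listing the words in that order gives the answer.
Final answer: ['dwg', 'pmhz', 'mjquzv', 'ctgmeeqbp']


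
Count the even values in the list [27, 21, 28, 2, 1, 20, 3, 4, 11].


Check each element:
  27 is odd
  21 is odd
  28 is even
  2 is even
  1 is odd
  20 is even
  3 is odd
  4 is even
  11 is odd
Evens: [28, 2, 20, 4]
Count of evens = 4
Final answer: 4


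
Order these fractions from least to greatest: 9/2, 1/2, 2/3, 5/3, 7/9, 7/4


Convert to decimal for comparison:
  9/2 = 4.5
  1/2 = 0.5
  2/3 = 0.6667
  5/3 = 1.6667
  7/9 = 0.7778
  7/4 = 1.75
Decimals in increasing order: 0.5 < 0.6667 < 0.7778 < 1.6667 < 1.75 < 4.5
Writing each back as its fraction gives the sorted order.
Final answer: 1/2, 2/3, 7/9, 5/3, 7/4, 9/2


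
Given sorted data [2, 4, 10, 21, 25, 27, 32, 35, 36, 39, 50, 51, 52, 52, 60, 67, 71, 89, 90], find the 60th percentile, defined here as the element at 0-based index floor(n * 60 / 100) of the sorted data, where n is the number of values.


The dataset has n = 19 elements.
Index = floor(19 * 60 / 100) = floor(1140 / 100) = floor(11.4) = 11
Counting from index 0 in the sorted data, the element at index 11 is 51.
Final answer: 51


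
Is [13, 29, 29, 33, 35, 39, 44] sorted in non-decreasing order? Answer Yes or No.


Check consecutive pairs:
  13 <= 29? True
  29 <= 29? True
  29 <= 33? True
  33 <= 35? True
  35 <= 39? True
  39 <= 44? True
Every consecutive pair is in order, so the list is non-decreasing.
Final answer: Yes


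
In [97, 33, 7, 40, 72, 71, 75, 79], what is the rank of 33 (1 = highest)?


Sort descending: [97, 79, 75, 72, 71, 40, 33, 7]
Find 33 in the sorted list.
33 is at position 7.
Final answer: 7


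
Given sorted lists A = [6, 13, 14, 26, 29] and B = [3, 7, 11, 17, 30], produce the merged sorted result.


List A: [6, 13, 14, 26, 29]
List B: [3, 7, 11, 17, 30]
Repeatedly compare the front elements and take the smaller:
  6 vs 3 -> take 3
  6 vs 7 -> take 6
  13 vs 7 -> take 7
  13 vs 11 -> take 11
  13 vs 17 -> take 13
  14 vs 17 -> take 14
  26 vs 17 -> take 17
  26 vs 30 -> take 26
  29 vs 30 -> take 29
  A is exhausted; append the rest of B: [30]
Final answer: [3, 6, 7, 11, 13, 14, 17, 26, 29, 30]


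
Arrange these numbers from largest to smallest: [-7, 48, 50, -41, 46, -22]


Original list: [-7, 48, 50, -41, 46, -22]
Repeatedly take the largest remaining element:
  Remaining [-7, 48, 50, -41, 46, -22] -> largest is 50
  Remaining [-7, 48, -41, 46, -22] -> largest is 48
  Remaining [-7, -41, 46, -22] -> largest is 46
  Remaining [-7, -41, -22] -> largest is -7
  Remaining [-41, -22] -> largest is -22
  Remaining [-41] -> largest is -41
Collecting the picks in order gives the descending list.
Final answer: [50, 48, 46, -7, -22, -41]


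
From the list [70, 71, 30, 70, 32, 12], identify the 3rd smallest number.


Sort ascending: [12, 30, 32, 70, 70, 71]
The 3rd element (1-indexed) is at index 2.
Value = 32
Final answer: 32


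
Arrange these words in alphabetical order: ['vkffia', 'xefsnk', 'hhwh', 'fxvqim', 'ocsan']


Compare strings character by character (the first differing letter decides):
  'fxvqim' < 'hhwh' since 'f' < 'h' at position 1
  'hhwh' < 'ocsan' since 'h' < 'o' at position 1
  'ocsan' < 'vkffia' since 'o' < 'v' at position 1
  'vkffia' < 'xefsnk' since 'v' < 'x' at position 1
Chaining these comparisons gives the alphabetical order.
Final answer: ['fxvqim', 'hhwh', 'ocsan', 'vkffia', 'xefsnk']


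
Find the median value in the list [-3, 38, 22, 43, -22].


First, sort the list: [-22, -3, 22, 38, 43]
The list has 5 elements (odd count).
The middle index is 2 (0-based), and the element there is 22.
Final answer: 22


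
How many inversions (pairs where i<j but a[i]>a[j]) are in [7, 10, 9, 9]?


For each element, count the later elements that are smaller than it:
  7 (index 0): smaller elements after it = [] -> 0
  10 (index 1): smaller elements after it = [9, 9] -> 2
  9 (index 2): smaller elements after it = [] -> 0
Total inversions = 0 + 2 + 0 = 2
Final answer: 2


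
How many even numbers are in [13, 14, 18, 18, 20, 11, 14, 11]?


Check each element:
  13 is odd
  14 is even
  18 is even
  18 is even
  20 is even
  11 is odd
  14 is even
  11 is odd
Evens: [14, 18, 18, 20, 14]
Count of evens = 5
Final answer: 5


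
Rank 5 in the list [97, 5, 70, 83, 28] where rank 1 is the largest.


Sort descending: [97, 83, 70, 28, 5]
Find 5 in the sorted list.
5 is at position 5.
Final answer: 5


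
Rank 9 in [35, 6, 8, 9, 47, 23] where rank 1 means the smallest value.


Sort ascending: [6, 8, 9, 23, 35, 47]
Find 9 in the sorted list.
9 is at position 3 (1-indexed).
Final answer: 3


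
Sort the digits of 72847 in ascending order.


The number 72847 has digits: 7, 2, 8, 4, 7
Sorted: 2, 4, 7, 7, 8
Joining the sorted digits gives the result.
Final answer: 24778


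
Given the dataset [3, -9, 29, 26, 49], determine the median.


First, sort the list: [-9, 3, 26, 29, 49]
The list has 5 elements (odd count).
The middle index is 2 (0-based), and the element there is 26.
Final answer: 26


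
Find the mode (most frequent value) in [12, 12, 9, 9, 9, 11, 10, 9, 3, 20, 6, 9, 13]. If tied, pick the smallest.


Count the frequency of each value:
  3 appears 1 time(s)
  6 appears 1 time(s)
  9 appears 5 time(s)
  10 appears 1 time(s)
  11 appears 1 time(s)
  12 appears 2 time(s)
  13 appears 1 time(s)
  20 appears 1 time(s)
Maximum frequency is 5.
Only 9 reaches that frequency, so it is the mode.
Final answer: 9


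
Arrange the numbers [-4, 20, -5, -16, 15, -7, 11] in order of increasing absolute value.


Compute absolute values:
  |-4| = 4
  |20| = 20
  |-5| = 5
  |-16| = 16
  |15| = 15
  |-7| = 7
  |11| = 11
Absolute values in increasing order: 4 < 5 < 7 < 11 < 15 < 16 < 20
Listing the original numbers in that order gives the answer.
Final answer: [-4, -5, -7, 11, 15, -16, 20]


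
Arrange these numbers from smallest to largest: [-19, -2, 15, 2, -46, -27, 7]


Original list: [-19, -2, 15, 2, -46, -27, 7]
Repeatedly take the smallest remaining element:
  Remaining [-19, -2, 15, 2, -46, -27, 7] -> smallest is -46
  Remaining [-19, -2, 15, 2, -27, 7] -> smallest is -27
  Remaining [-19, -2, 15, 2, 7] -> smallest is -19
  Remaining [-2, 15, 2, 7] -> smallest is -2
  Remaining [15, 2, 7] -> smallest is 2
  Remaining [15, 7] -> smallest is 7
  Remaining [15] -> smallest is 15
Collecting the picks in order gives the sorted list.
Final answer: [-46, -27, -19, -2, 2, 7, 15]


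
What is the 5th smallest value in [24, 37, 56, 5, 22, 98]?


Sort ascending: [5, 22, 24, 37, 56, 98]
The 5th element (1-indexed) is at index 4.
Value = 56
Final answer: 56


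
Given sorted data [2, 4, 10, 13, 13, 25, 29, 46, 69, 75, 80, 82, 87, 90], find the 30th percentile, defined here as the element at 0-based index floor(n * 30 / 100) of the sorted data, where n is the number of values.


The dataset has n = 14 elements.
Index = floor(14 * 30 / 100) = floor(420 / 100) = floor(4.2) = 4
Counting from index 0 in the sorted data, the element at index 4 is 13.
Final answer: 13


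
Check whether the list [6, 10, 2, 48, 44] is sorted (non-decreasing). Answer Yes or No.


Check consecutive pairs:
  6 <= 10? True
  10 <= 2? False
  2 <= 48? True
  48 <= 44? False
2 consecutive pair(s) are out of order, so the list is not sorted.
Final answer: No


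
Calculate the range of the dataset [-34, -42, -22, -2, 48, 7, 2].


Maximum value: 48
Minimum value: -42
Range = 48 - (-42) = 90
Final answer: 90


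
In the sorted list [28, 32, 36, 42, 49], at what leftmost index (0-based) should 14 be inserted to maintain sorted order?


List is sorted: [28, 32, 36, 42, 49]
We need the leftmost position where 14 can be inserted, i.e. the first index whose element is >= 14 (or the end of the list if none is).
Binary search with low=0, high=5 (0-based indices):
  low=0, high=5, mid=2: a[2]=36 >= 14, so high = 2
  low=0, high=2, mid=1: a[1]=32 >= 14, so high = 1
  low=0, high=1, mid=0: a[0]=28 >= 14, so high = 0
Now low = high = 0, so the insertion index is 0.
Final answer: 0


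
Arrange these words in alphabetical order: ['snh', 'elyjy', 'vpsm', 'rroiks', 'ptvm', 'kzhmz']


Compare strings character by character (the first differing letter decides):
  'elyjy' < 'kzhmz' since 'e' < 'k' at position 1
  'kzhmz' < 'ptvm' since 'k' < 'p' at position 1
  'ptvm' < 'rroiks' since 'p' < 'r' at position 1
  'rroiks' < 'snh' since 'r' < 's' at position 1
  'snh' < 'vpsm' since 's' < 'v' at position 1
Chaining these comparisons gives the alphabetical order.
Final answer: ['elyjy', 'kzhmz', 'ptvm', 'rroiks', 'snh', 'vpsm']


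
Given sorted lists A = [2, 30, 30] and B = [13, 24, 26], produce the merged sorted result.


List A: [2, 30, 30]
List B: [13, 24, 26]
Repeatedly compare the front elements and take the smaller:
  2 vs 13 -> take 2
  30 vs 13 -> take 13
  30 vs 24 -> take 24
  30 vs 26 -> take 26
  B is exhausted; append the rest of A: [30, 30]
Final answer: [2, 13, 24, 26, 30, 30]


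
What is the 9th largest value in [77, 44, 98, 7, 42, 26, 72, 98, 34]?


Sort descending: [98, 98, 77, 72, 44, 42, 34, 26, 7]
The 9th element (1-indexed) is at index 8.
Value = 7
Final answer: 7


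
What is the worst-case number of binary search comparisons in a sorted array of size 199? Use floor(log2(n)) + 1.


Binary search halves the search space each step.
Maximum comparisons = floor(log2(199)) + 1
log2(199) = 7.6366
floor(log2(199)) = 7, so 7 + 1 = 8
Final answer: 8


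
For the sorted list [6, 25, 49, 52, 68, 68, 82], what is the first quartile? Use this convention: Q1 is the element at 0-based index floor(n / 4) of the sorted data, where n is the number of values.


The list has n = 7 elements.
Q1 index = floor(7 / 4) = floor(1.75) = 1
Counting from index 0 in the sorted data, the element at index 1 is 25.
Final answer: 25


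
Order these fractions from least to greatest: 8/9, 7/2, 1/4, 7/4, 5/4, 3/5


Convert to decimal for comparison:
  8/9 = 0.8889
  7/2 = 3.5
  1/4 = 0.25
  7/4 = 1.75
  5/4 = 1.25
  3/5 = 0.6
Decimals in increasing order: 0.25 < 0.6 < 0.8889 < 1.25 < 1.75 < 3.5
Writing each back as its fraction gives the sorted order.
Final answer: 1/4, 3/5, 8/9, 5/4, 7/4, 7/2


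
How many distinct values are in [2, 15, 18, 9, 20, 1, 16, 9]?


List all unique values:
Distinct values: [1, 2, 9, 15, 16, 18, 20]
Count = 7
Final answer: 7


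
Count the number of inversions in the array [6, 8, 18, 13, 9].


For each element, count the later elements that are smaller than it:
  6 (index 0): smaller elements after it = [] -> 0
  8 (index 1): smaller elements after it = [] -> 0
  18 (index 2): smaller elements after it = [13, 9] -> 2
  13 (index 3): smaller elements after it = [9] -> 1
Total inversions = 0 + 0 + 2 + 1 = 3
Final answer: 3


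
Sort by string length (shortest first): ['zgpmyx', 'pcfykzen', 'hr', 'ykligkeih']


Compute lengths:
  'zgpmyx' has length 6
  'pcfykzen' has length 8
  'hr' has length 2
  'ykligkeih' has length 9
Lengths in increasing order: 2 < 6 < 8 < 9
Listing the words in that order gives the answer.
Final answer: ['hr', 'zgpmyx', 'pcfykzen', 'ykligkeih']


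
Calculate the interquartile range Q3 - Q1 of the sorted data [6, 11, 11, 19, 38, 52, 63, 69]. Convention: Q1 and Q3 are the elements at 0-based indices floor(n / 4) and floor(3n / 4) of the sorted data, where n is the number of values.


The data has n = 8 elements.
Q1 index = floor(8 / 4) = floor(2) = 2; Q3 index = floor(3 * 8 / 4) = floor(6) = 6
Q1 = element at index 2 = 11
Q3 = element at index 6 = 63
IQR = 63 - 11 = 52
Final answer: 52


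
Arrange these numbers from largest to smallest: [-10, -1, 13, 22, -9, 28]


Original list: [-10, -1, 13, 22, -9, 28]
Repeatedly take the largest remaining element:
  Remaining [-10, -1, 13, 22, -9, 28] -> largest is 28
  Remaining [-10, -1, 13, 22, -9] -> largest is 22
  Remaining [-10, -1, 13, -9] -> largest is 13
  Remaining [-10, -1, -9] -> largest is -1
  Remaining [-10, -9] -> largest is -9
  Remaining [-10] -> largest is -10
Collecting the picks in order gives the descending list.
Final answer: [28, 22, 13, -1, -9, -10]


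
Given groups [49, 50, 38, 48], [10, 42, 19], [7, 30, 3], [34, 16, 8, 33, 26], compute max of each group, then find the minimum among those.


Find max of each group:
  Group 1: [49, 50, 38, 48] -> max = 50
  Group 2: [10, 42, 19] -> max = 42
  Group 3: [7, 30, 3] -> max = 30
  Group 4: [34, 16, 8, 33, 26] -> max = 34
Maxes: [50, 42, 30, 34]
Minimum of maxes = 30
Final answer: 30


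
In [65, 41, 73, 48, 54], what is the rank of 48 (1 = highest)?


Sort descending: [73, 65, 54, 48, 41]
Find 48 in the sorted list.
48 is at position 4.
Final answer: 4


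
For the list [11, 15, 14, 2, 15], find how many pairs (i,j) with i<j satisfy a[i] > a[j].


For each element, count the later elements that are smaller than it:
  11 (index 0): smaller elements after it = [2] -> 1
  15 (index 1): smaller elements after it = [14, 2] -> 2
  14 (index 2): smaller elements after it = [2] -> 1
  2 (index 3): smaller elements after it = [] -> 0
Total inversions = 1 + 2 + 1 + 0 = 4
Final answer: 4


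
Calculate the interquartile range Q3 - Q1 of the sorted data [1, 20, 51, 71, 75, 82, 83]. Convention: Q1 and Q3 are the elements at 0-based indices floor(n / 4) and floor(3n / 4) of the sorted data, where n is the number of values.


The data has n = 7 elements.
Q1 index = floor(7 / 4) = floor(1.75) = 1; Q3 index = floor(3 * 7 / 4) = floor(5.25) = 5
Q1 = element at index 1 = 20
Q3 = element at index 5 = 82
IQR = 82 - 20 = 62
Final answer: 62


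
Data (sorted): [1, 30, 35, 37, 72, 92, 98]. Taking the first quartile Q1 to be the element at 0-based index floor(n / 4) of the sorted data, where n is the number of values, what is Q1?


The list has n = 7 elements.
Q1 index = floor(7 / 4) = floor(1.75) = 1
Counting from index 0 in the sorted data, the element at index 1 is 30.
Final answer: 30


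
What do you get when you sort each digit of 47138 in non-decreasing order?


The number 47138 has digits: 4, 7, 1, 3, 8
Sorted: 1, 3, 4, 7, 8
Joining the sorted digits gives the result.
Final answer: 13478


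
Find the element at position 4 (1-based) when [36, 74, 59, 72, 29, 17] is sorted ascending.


Sort ascending: [17, 29, 36, 59, 72, 74]
The 4th element (1-indexed) is at index 3.
Value = 59
Final answer: 59


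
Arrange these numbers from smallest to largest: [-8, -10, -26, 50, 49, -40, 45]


Original list: [-8, -10, -26, 50, 49, -40, 45]
Repeatedly take the smallest remaining element:
  Remaining [-8, -10, -26, 50, 49, -40, 45] -> smallest is -40
  Remaining [-8, -10, -26, 50, 49, 45] -> smallest is -26
  Remaining [-8, -10, 50, 49, 45] -> smallest is -10
  Remaining [-8, 50, 49, 45] -> smallest is -8
  Remaining [50, 49, 45] -> smallest is 45
  Remaining [50, 49] -> smallest is 49
  Remaining [50] -> smallest is 50
Collecting the picks in order gives the sorted list.
Final answer: [-40, -26, -10, -8, 45, 49, 50]


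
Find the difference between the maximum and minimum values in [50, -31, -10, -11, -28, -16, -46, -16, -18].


Maximum value: 50
Minimum value: -46
Range = 50 - (-46) = 96
Final answer: 96


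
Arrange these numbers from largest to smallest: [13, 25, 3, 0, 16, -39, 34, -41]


Original list: [13, 25, 3, 0, 16, -39, 34, -41]
Repeatedly take the largest remaining element:
  Remaining [13, 25, 3, 0, 16, -39, 34, -41] -> largest is 34
  Remaining [13, 25, 3, 0, 16, -39, -41] -> largest is 25
  Remaining [13, 3, 0, 16, -39, -41] -> largest is 16
  Remaining [13, 3, 0, -39, -41] -> largest is 13
  Remaining [3, 0, -39, -41] -> largest is 3
  Remaining [0, -39, -41] -> largest is 0
  Remaining [-39, -41] -> largest is -39
  Remaining [-41] -> largest is -41
Collecting the picks in order gives the descending list.
Final answer: [34, 25, 16, 13, 3, 0, -39, -41]


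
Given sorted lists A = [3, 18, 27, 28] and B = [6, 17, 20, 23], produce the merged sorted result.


List A: [3, 18, 27, 28]
List B: [6, 17, 20, 23]
Repeatedly compare the front elements and take the smaller:
  3 vs 6 -> take 3
  18 vs 6 -> take 6
  18 vs 17 -> take 17
  18 vs 20 -> take 18
  27 vs 20 -> take 20
  27 vs 23 -> take 23
  B is exhausted; append the rest of A: [27, 28]
Final answer: [3, 6, 17, 18, 20, 23, 27, 28]


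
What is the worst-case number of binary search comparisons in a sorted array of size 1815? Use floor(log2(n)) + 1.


Binary search halves the search space each step.
Maximum comparisons = floor(log2(1815)) + 1
log2(1815) = 10.8258
floor(log2(1815)) = 10, so 10 + 1 = 11
Final answer: 11


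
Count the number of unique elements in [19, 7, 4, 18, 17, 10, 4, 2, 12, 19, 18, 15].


List all unique values:
Distinct values: [2, 4, 7, 10, 12, 15, 17, 18, 19]
Count = 9
Final answer: 9


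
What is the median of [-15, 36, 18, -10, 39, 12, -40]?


First, sort the list: [-40, -15, -10, 12, 18, 36, 39]
The list has 7 elements (odd count).
The middle index is 3 (0-based), and the element there is 12.
Final answer: 12


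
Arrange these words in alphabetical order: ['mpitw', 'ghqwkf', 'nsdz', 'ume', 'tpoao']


Compare strings character by character (the first differing letter decides):
  'ghqwkf' < 'mpitw' since 'g' < 'm' at position 1
  'mpitw' < 'nsdz' since 'm' < 'n' at position 1
  'nsdz' < 'tpoao' since 'n' < 't' at position 1
  'tpoao' < 'ume' since 't' < 'u' at position 1
Chaining these comparisons gives the alphabetical order.
Final answer: ['ghqwkf', 'mpitw', 'nsdz', 'tpoao', 'ume']


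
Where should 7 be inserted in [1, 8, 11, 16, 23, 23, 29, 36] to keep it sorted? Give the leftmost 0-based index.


List is sorted: [1, 8, 11, 16, 23, 23, 29, 36]
We need the leftmost position where 7 can be inserted, i.e. the first index whose element is >= 7 (or the end of the list if none is).
Binary search with low=0, high=8 (0-based indices):
  low=0, high=8, mid=4: a[4]=23 >= 7, so high = 4
  low=0, high=4, mid=2: a[2]=11 >= 7, so high = 2
  low=0, high=2, mid=1: a[1]=8 >= 7, so high = 1
  low=0, high=1, mid=0: a[0]=1 < 7, so low = 1
Now low = high = 1, so the insertion index is 1.
Final answer: 1


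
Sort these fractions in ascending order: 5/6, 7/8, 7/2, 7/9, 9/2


Convert to decimal for comparison:
  5/6 = 0.8333
  7/8 = 0.875
  7/2 = 3.5
  7/9 = 0.7778
  9/2 = 4.5
Decimals in increasing order: 0.7778 < 0.8333 < 0.875 < 3.5 < 4.5
Writing each back as its fraction gives the sorted order.
Final answer: 7/9, 5/6, 7/8, 7/2, 9/2


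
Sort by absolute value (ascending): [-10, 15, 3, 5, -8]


Compute absolute values:
  |-10| = 10
  |15| = 15
  |3| = 3
  |5| = 5
  |-8| = 8
Absolute values in increasing order: 3 < 5 < 8 < 10 < 15
Listing the original numbers in that order gives the answer.
Final answer: [3, 5, -8, -10, 15]


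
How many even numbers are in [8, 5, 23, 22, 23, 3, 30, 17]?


Check each element:
  8 is even
  5 is odd
  23 is odd
  22 is even
  23 is odd
  3 is odd
  30 is even
  17 is odd
Evens: [8, 22, 30]
Count of evens = 3
Final answer: 3


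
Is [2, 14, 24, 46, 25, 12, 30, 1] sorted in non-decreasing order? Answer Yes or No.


Check consecutive pairs:
  2 <= 14? True
  14 <= 24? True
  24 <= 46? True
  46 <= 25? False
  25 <= 12? False
  12 <= 30? True
  30 <= 1? False
3 consecutive pair(s) are out of order, so the list is not sorted.
Final answer: No


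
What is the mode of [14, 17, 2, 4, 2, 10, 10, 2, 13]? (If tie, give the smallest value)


Count the frequency of each value:
  2 appears 3 time(s)
  4 appears 1 time(s)
  10 appears 2 time(s)
  13 appears 1 time(s)
  14 appears 1 time(s)
  17 appears 1 time(s)
Maximum frequency is 3.
Only 2 reaches that frequency, so it is the mode.
Final answer: 2


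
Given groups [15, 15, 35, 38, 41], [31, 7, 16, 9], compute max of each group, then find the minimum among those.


Find max of each group:
  Group 1: [15, 15, 35, 38, 41] -> max = 41
  Group 2: [31, 7, 16, 9] -> max = 31
Maxes: [41, 31]
Minimum of maxes = 31
Final answer: 31


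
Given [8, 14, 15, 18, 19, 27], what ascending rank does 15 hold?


Sort ascending: [8, 14, 15, 18, 19, 27]
Find 15 in the sorted list.
15 is at position 3 (1-indexed).
Final answer: 3


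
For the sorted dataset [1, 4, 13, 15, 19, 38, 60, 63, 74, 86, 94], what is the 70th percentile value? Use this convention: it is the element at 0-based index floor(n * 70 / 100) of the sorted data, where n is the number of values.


The dataset has n = 11 elements.
Index = floor(11 * 70 / 100) = floor(770 / 100) = floor(7.7) = 7
Counting from index 0 in the sorted data, the element at index 7 is 63.
Final answer: 63


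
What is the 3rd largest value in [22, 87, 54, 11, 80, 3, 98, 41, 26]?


Sort descending: [98, 87, 80, 54, 41, 26, 22, 11, 3]
The 3rd element (1-indexed) is at index 2.
Value = 80
Final answer: 80


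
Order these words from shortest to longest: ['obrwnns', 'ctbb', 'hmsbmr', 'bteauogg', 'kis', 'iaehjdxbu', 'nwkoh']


Compute lengths:
  'obrwnns' has length 7
  'ctbb' has length 4
  'hmsbmr' has length 6
  'bteauogg' has length 8
  'kis' has length 3
  'iaehjdxbu' has length 9
  'nwkoh' has length 5
Lengths in increasing order: 3 < 4 < 5 < 6 < 7 < 8 < 9
Listing the words in that order gives the answer.
Final answer: ['kis', 'ctbb', 'nwkoh', 'hmsbmr', 'obrwnns', 'bteauogg', 'iaehjdxbu']


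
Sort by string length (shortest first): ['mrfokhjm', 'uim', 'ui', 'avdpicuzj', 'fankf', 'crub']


Compute lengths:
  'mrfokhjm' has length 8
  'uim' has length 3
  'ui' has length 2
  'avdpicuzj' has length 9
  'fankf' has length 5
  'crub' has length 4
Lengths in increasing order: 2 < 3 < 4 < 5 < 8 < 9
Listing the words in that order gives the answer.
Final answer: ['ui', 'uim', 'crub', 'fankf', 'mrfokhjm', 'avdpicuzj']


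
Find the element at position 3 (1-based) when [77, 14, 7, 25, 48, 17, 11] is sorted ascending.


Sort ascending: [7, 11, 14, 17, 25, 48, 77]
The 3rd element (1-indexed) is at index 2.
Value = 14
Final answer: 14


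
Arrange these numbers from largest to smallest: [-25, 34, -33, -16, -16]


Original list: [-25, 34, -33, -16, -16]
Repeatedly take the largest remaining element:
  Remaining [-25, 34, -33, -16, -16] -> largest is 34
  Remaining [-25, -33, -16, -16] -> largest is -16
  Remaining [-25, -33, -16] -> largest is -16
  Remaining [-25, -33] -> largest is -25
  Remaining [-33] -> largest is -33
Collecting the picks in order gives the descending list.
Final answer: [34, -16, -16, -25, -33]
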